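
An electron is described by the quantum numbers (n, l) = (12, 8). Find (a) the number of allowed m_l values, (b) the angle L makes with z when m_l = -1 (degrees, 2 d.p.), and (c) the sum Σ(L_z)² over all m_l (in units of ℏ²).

17 values; θ(m_l=-1) ≈ 96.77°; Σ(L_z)² = 408 ℏ²

There are 2l+1 = 17 values of m_l.
For m_l = -1: cos θ = -1/√72, θ ≈ 96.77°.
Σ m_l² = 408, so Σ(L_z)² = 408 ℏ².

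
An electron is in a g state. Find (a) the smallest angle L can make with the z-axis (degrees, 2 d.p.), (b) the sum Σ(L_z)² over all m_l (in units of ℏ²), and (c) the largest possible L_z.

θ_min ≈ 26.57°; Σ(L_z)² = 60 ℏ²; L_z,max = 4ℏ

For a g orbital, l = 4.
cos θ_min = 4/√20, so θ_min ≈ 26.57°.
Σ m_l² = 60, so Σ(L_z)² = 60 ℏ².
L_z,max = lℏ = 4ℏ.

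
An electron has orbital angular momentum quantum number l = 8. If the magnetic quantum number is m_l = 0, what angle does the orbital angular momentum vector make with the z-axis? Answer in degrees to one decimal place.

θ ≈ 90.0°

|L| = ℏ√(l(l+1)) = 6√2 ℏ.
L_z = m_l ℏ = 0ℏ.
cos θ = L_z/|L| = 0/√72, so θ ≈ 90.0°.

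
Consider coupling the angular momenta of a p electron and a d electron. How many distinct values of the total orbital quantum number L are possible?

3

L runs from |1 − 2| = 1 to 1 + 2 = 3.
So L can be 1, 2, 3.
That is 3 values.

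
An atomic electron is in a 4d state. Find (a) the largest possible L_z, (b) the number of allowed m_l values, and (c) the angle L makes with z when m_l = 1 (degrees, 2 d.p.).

For 4d, l = 2.
L_z,max = lℏ = 2ℏ.
There are 2l+1 = 5 values of m_l.
For m_l = 1: cos θ = 1/√6, θ ≈ 65.91°.

L_z,max = 2ℏ; 5 values; θ(m_l=1) ≈ 65.91°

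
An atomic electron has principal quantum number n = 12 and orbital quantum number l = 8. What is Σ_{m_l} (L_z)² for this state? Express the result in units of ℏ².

m_l runs from −8 to 8, i.e. {-8, -7, -6, -5, -4, -3, -2, -1, 0, 1, 2, 3, 4, 5, 6, 7, 8}.
Σ m_l² = 2·(1 + 4 + 9 + 16 + 25 + 36 + 49 + 64) = 408.

Σ(L_z)² = 408 ℏ²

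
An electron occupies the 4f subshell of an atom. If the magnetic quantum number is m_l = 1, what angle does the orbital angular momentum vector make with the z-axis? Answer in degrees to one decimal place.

θ ≈ 73.2°

The 4f subshell has l = 3.
|L| = √(l(l+1)) ℏ = 2√3 ℏ.
L_z = m_l ℏ = 1ℏ.
cos θ = L_z/|L| = 1/√12, so θ ≈ 73.2°.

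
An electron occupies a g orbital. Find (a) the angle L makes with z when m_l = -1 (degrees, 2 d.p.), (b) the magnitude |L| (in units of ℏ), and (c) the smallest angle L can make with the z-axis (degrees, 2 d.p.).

A g state has l = 4.
For m_l = -1: cos θ = -1/√20, θ ≈ 102.92°.
|L| = ℏ√(4·5) = 2√5 ℏ ≈ 4.472ℏ.
cos θ_min = 4/√20, so θ_min ≈ 26.57°.

θ(m_l=-1) ≈ 102.92°; |L| = 2√5 ℏ ≈ 4.472ℏ; θ_min ≈ 26.57°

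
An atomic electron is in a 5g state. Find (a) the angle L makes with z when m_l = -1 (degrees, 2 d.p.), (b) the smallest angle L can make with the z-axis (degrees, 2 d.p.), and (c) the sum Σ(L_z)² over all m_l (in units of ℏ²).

5g means n = 5, l = 4.
For m_l = -1: cos θ = -1/√20, θ ≈ 102.92°.
cos θ_min = 4/√20, so θ_min ≈ 26.57°.
Σ m_l² = 60, so Σ(L_z)² = 60 ℏ².

θ(m_l=-1) ≈ 102.92°; θ_min ≈ 26.57°; Σ(L_z)² = 60 ℏ²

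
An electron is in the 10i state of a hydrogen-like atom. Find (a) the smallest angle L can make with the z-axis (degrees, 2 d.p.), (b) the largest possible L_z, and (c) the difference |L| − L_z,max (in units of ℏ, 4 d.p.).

10i means n = 10, l = 6.
cos θ_min = 6/√42, so θ_min ≈ 22.21°.
L_z,max = lℏ = 6ℏ.
|L| − L_z,max = (√42 − 6)ℏ ≈ 0.4807ℏ.

θ_min ≈ 22.21°; L_z,max = 6ℏ; |L|−L_z,max ≈ 0.4807ℏ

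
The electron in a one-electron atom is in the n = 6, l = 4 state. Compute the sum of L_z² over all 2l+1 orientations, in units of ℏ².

m_l ∈ {-4, -3, -2, -1, 0, 1, 2, 3, 4}.
Σ m_l² = 2·(1 + 4 + 9 + 16) = 60.

Σ(L_z)² = 60 ℏ²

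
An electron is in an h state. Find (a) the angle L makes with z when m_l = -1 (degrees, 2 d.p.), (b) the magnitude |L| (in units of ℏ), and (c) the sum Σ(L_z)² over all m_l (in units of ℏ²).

θ(m_l=-1) ≈ 100.52°; |L| = √30 ℏ ≈ 5.477ℏ; Σ(L_z)² = 110 ℏ²

For an h orbital, l = 5.
For m_l = -1: cos θ = -1/√30, θ ≈ 100.52°.
|L| = ℏ√(5·6) = √30 ℏ ≈ 5.477ℏ.
Σ m_l² = 110, so Σ(L_z)² = 110 ℏ².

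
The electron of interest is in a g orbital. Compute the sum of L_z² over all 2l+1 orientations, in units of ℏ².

The letter g corresponds to l = 4.
m_l runs from −4 to 4, i.e. {-4, -3, -2, -1, 0, 1, 2, 3, 4}.
Summing m² from −4 to 4: Σ m_l² = 60.

Σ(L_z)² = 60 ℏ²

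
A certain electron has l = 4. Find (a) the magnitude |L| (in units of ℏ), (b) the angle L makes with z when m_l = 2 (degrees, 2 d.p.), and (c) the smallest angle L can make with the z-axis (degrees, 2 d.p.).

|L| = 2√5 ℏ ≈ 4.472ℏ; θ(m_l=2) ≈ 63.43°; θ_min ≈ 26.57°

|L| = ℏ√(4·5) = 2√5 ℏ ≈ 4.472ℏ.
For m_l = 2: cos θ = 2/√20, θ ≈ 63.43°.
cos θ_min = 4/√20, so θ_min ≈ 26.57°.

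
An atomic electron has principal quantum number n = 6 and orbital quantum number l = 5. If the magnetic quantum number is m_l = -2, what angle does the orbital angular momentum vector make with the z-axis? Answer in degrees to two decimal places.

|L| = ℏ√(l(l+1)) = √30 ℏ.
L_z = m_l ℏ = −2ℏ.
cos θ = L_z/|L| = -2/√30, so θ ≈ 111.42°.

θ ≈ 111.42°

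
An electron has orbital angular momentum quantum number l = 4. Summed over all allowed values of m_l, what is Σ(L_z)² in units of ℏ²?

m_l runs from −4 to 4, i.e. {-4, -3, -2, -1, 0, 1, 2, 3, 4}.
Summing m² from −4 to 4: Σ m_l² = 60.

Σ(L_z)² = 60 ℏ²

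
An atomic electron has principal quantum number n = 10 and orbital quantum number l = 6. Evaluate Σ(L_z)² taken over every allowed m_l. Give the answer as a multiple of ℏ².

m_l ∈ {-6, -5, -4, -3, -2, -1, 0, 1, 2, 3, 4, 5, 6}.
Summing m² from −6 to 6: Σ m_l² = 182.

Σ(L_z)² = 182 ℏ²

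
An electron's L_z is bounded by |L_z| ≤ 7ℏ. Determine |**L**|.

|L| = 2√14 ℏ ≈ 7.483ℏ

Since max m_l = l, l = 7.
Then |L| = ℏ√(7·8) = 2√14 ℏ.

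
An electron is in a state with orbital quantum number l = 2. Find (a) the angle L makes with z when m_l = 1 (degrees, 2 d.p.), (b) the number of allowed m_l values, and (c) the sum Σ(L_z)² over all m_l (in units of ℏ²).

θ(m_l=1) ≈ 65.91°; 5 values; Σ(L_z)² = 10 ℏ²

For m_l = 1: cos θ = 1/√6, θ ≈ 65.91°.
There are 2l+1 = 5 values of m_l.
Σ m_l² = 10, so Σ(L_z)² = 10 ℏ².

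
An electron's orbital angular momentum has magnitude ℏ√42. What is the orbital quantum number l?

l = 6

Since |L|² = l(l+1)ℏ², l(l+1) = 42.
The positive root is l = 6.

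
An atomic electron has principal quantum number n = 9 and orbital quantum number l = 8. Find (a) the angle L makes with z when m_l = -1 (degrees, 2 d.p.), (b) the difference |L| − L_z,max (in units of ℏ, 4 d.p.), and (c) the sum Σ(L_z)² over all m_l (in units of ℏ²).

θ(m_l=-1) ≈ 96.77°; |L|−L_z,max ≈ 0.4853ℏ; Σ(L_z)² = 408 ℏ²

For m_l = -1: cos θ = -1/√72, θ ≈ 96.77°.
|L| − L_z,max = (6√2 − 8)ℏ ≈ 0.4853ℏ.
Σ m_l² = 408, so Σ(L_z)² = 408 ℏ².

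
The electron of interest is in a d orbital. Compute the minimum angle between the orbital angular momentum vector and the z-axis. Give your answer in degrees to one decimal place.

θ_min ≈ 35.3°

For a d orbital, l = 2.
|L|² = l(l+1)ℏ² = 6ℏ², so |L| = √6 ℏ.
The smallest angle corresponds to the largest L_z, i.e. m_l = l = 2, giving L_z = 2ℏ.
cos θ_min = 2/√6, so θ_min ≈ 35.3°.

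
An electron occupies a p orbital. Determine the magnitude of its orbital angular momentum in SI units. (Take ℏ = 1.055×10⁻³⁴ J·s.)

For a p orbital, l = 1.
|L| = ℏ√(l(l+1)) = ℏ√(1·2) = √2 ℏ
Numerically, |L| = 1.414 × (1.055×10⁻³⁴ J·s) = 1.492×10⁻³⁴ J·s.

|L| = 1.492×10⁻³⁴ J·s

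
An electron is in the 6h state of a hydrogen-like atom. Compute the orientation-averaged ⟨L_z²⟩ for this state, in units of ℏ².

6h means n = 6, l = 5.
m_l runs from −5 to 5, i.e. {-5, -4, -3, -2, -1, 0, 1, 2, 3, 4, 5}.
⟨L_z²⟩ = ℏ²·l(l+1)/3 = 10ℏ².

⟨L_z²⟩ = 10 ℏ²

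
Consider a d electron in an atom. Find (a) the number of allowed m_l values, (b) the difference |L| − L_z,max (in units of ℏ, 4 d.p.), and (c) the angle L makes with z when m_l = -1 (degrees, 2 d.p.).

5 values; |L|−L_z,max ≈ 0.4495ℏ; θ(m_l=-1) ≈ 114.09°

The letter d corresponds to l = 2.
There are 2l+1 = 5 values of m_l.
|L| − L_z,max = (√6 − 2)ℏ ≈ 0.4495ℏ.
For m_l = -1: cos θ = -1/√6, θ ≈ 114.09°.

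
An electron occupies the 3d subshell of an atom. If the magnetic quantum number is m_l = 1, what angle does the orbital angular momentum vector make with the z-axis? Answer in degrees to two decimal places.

θ ≈ 65.91°

3d means n = 3, l = 2.
|L|² = l(l+1)ℏ² = 6ℏ², so |L| = √6 ℏ.
L_z = m_l ℏ = 1ℏ.
cos θ = L_z/|L| = 1/√6, so θ ≈ 65.91°.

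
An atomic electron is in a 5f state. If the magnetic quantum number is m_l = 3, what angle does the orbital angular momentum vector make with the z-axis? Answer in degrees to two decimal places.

θ ≈ 30.00°

For 5f, l = 3.
|L| = ℏ√(l(l+1)) = 2√3 ℏ.
L_z = m_l ℏ = 3ℏ.
cos θ = L_z/|L| = 3/√12, so θ ≈ 30.00°.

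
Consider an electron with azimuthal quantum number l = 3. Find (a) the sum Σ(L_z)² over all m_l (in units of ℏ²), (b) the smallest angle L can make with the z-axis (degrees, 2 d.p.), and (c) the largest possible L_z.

Σ m_l² = 28, so Σ(L_z)² = 28 ℏ².
cos θ_min = 3/√12, so θ_min ≈ 30.00°.
L_z,max = lℏ = 3ℏ.

Σ(L_z)² = 28 ℏ²; θ_min ≈ 30.00°; L_z,max = 3ℏ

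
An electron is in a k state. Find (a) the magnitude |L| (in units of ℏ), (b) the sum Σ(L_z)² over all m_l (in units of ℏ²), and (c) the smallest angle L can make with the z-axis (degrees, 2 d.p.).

A k state has l = 7.
|L| = ℏ√(7·8) = 2√14 ℏ ≈ 7.483ℏ.
Σ m_l² = 280, so Σ(L_z)² = 280 ℏ².
cos θ_min = 7/√56, so θ_min ≈ 20.70°.

|L| = 2√14 ℏ ≈ 7.483ℏ; Σ(L_z)² = 280 ℏ²; θ_min ≈ 20.70°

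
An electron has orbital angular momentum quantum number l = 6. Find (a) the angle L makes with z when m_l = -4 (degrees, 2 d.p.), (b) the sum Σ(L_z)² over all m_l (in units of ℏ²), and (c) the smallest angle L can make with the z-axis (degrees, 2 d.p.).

For m_l = -4: cos θ = -4/√42, θ ≈ 128.11°.
Σ m_l² = 182, so Σ(L_z)² = 182 ℏ².
cos θ_min = 6/√42, so θ_min ≈ 22.21°.

θ(m_l=-4) ≈ 128.11°; Σ(L_z)² = 182 ℏ²; θ_min ≈ 22.21°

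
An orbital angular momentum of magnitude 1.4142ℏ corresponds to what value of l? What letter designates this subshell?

l = 1 (p orbital)

(|L|/ℏ)² = l(l+1) = 2.
l² + l − 2 = 0 ⇒ l = 1.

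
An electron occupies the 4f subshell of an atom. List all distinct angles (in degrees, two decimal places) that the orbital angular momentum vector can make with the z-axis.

θ ∈ {30.00°, 54.74°, 73.22°, 90.00°, 106.78°, 125.26°, 150.00°}

4f means n = 4, l = 3.
|L| = ℏ√(l(l+1)) = 2√3 ℏ.
cos θ = m_l/√12 for each m_l ∈ {-3, -2, -1, 0, 1, 2, 3}.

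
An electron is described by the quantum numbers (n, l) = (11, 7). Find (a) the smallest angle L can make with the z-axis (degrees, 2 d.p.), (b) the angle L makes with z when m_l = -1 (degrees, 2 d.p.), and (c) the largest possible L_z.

θ_min ≈ 20.70°; θ(m_l=-1) ≈ 97.68°; L_z,max = 7ℏ

cos θ_min = 7/√56, so θ_min ≈ 20.70°.
For m_l = -1: cos θ = -1/√56, θ ≈ 97.68°.
L_z,max = lℏ = 7ℏ.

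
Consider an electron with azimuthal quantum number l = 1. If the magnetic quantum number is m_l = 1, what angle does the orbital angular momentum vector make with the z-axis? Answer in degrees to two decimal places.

θ ≈ 45.00°

|L|² = l(l+1)ℏ² = 2ℏ², so |L| = √2 ℏ.
L_z = m_l ℏ = 1ℏ.
cos θ = L_z/|L| = 1/√2, so θ ≈ 45.00°.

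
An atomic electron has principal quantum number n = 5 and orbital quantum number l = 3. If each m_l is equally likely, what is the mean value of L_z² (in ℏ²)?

⟨L_z²⟩ = 4 ℏ²

The allowed m_l values are -3, -2, -1, 0, 1, 2, 3.
⟨L_z²⟩ = ℏ²·l(l+1)/3 = 4ℏ².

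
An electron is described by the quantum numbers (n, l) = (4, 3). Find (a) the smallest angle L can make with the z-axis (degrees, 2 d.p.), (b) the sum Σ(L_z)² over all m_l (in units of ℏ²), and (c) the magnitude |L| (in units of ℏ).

cos θ_min = 3/√12, so θ_min ≈ 30.00°.
Σ m_l² = 28, so Σ(L_z)² = 28 ℏ².
|L| = ℏ√(3·4) = 2√3 ℏ ≈ 3.464ℏ.

θ_min ≈ 30.00°; Σ(L_z)² = 28 ℏ²; |L| = 2√3 ℏ ≈ 3.464ℏ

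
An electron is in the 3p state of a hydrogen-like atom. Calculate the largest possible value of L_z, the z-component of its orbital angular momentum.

L_z,max = 1ℏ

For 3p, l = 1.
L_z = m_l ℏ with m_l ∈ {−1, …, 1}; the maximum is m_l = 1.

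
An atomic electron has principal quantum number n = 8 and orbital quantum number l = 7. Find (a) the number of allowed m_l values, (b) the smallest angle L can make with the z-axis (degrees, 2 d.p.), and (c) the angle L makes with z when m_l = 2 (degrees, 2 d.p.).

There are 2l+1 = 15 values of m_l.
cos θ_min = 7/√56, so θ_min ≈ 20.70°.
For m_l = 2: cos θ = 2/√56, θ ≈ 74.50°.

15 values; θ_min ≈ 20.70°; θ(m_l=2) ≈ 74.50°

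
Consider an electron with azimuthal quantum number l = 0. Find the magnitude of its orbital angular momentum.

|L| = ℏ√(l(l+1)) = ℏ√0 = 0

|L| = 0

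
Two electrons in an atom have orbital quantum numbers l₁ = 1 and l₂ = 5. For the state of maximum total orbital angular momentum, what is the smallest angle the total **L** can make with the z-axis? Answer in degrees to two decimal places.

By the triangle rule, |l₁ − l₂| ≤ L ≤ l₁ + l₂.
L ∈ {4, 5, 6}.
The maximum is L = 6, with |L_tot| = ℏ√(6·7) = √42 ℏ.
The minimum angle with z is arccos(6/√42) ≈ 22.21°.

θ_min ≈ 22.21°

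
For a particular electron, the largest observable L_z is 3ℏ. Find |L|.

|L| = 2√3 ℏ ≈ 3.464ℏ

The maximum L_z equals lℏ, giving l = 3.
|L| = ℏ√(l(l+1)) = 2√3 ℏ.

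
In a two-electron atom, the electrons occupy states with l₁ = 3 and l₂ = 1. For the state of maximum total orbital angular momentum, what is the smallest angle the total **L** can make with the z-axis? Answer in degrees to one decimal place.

Angular momentum addition gives L = |l₁ − l₂|, …, l₁ + l₂.
So L can be 2, 3, 4.
The maximum is L = 4, with |L_tot| = ℏ√(4·5) = 2√5 ℏ.
The minimum angle with z is arccos(4/√20) ≈ 26.6°.

θ_min ≈ 26.6°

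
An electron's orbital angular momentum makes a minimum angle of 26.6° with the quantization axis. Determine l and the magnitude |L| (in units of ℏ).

cos θ_min = l/√(l(l+1)) = √(l/(l+1)), so l/(l+1) = cos²(26.6°) = 0.7995.
Thus l = 0.7995/(1 − 0.7995) ≈ 4.
Then |L| = ℏ√(4·5) = 2√5 ℏ.

l = 4, |L| = 2√5 ℏ ≈ 4.472ℏ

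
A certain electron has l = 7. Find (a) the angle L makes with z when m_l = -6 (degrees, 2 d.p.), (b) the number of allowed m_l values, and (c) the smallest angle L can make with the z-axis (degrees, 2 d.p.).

For m_l = -6: cos θ = -6/√56, θ ≈ 143.30°.
There are 2l+1 = 15 values of m_l.
cos θ_min = 7/√56, so θ_min ≈ 20.70°.

θ(m_l=-6) ≈ 143.30°; 15 values; θ_min ≈ 20.70°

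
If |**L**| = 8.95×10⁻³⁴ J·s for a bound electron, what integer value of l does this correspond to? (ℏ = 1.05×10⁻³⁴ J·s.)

Dividing by ℏ: |L|/ℏ ≈ 8.524.
l(l+1) ≈ 8.524² ≈ 72.66, so l = 8.

l = 8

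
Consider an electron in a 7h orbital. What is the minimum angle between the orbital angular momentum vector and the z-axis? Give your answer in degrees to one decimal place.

θ_min ≈ 24.1°

The 7h subshell has l = 5.
|L| = ℏ√(l(l+1)) = √30 ℏ.
The smallest angle corresponds to the largest L_z, i.e. m_l = l = 5, giving L_z = 5ℏ.
cos θ_min = 5/√30, so θ_min ≈ 24.1°.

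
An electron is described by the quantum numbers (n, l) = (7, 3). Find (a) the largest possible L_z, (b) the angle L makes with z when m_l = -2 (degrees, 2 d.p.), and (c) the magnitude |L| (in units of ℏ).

L_z,max = lℏ = 3ℏ.
For m_l = -2: cos θ = -2/√12, θ ≈ 125.26°.
|L| = ℏ√(3·4) = 2√3 ℏ ≈ 3.464ℏ.

L_z,max = 3ℏ; θ(m_l=-2) ≈ 125.26°; |L| = 2√3 ℏ ≈ 3.464ℏ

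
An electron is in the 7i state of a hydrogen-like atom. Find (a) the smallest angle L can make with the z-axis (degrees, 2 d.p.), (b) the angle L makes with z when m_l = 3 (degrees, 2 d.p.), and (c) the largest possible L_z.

The 7i subshell has l = 6.
cos θ_min = 6/√42, so θ_min ≈ 22.21°.
For m_l = 3: cos θ = 3/√42, θ ≈ 62.42°.
L_z,max = lℏ = 6ℏ.

θ_min ≈ 22.21°; θ(m_l=3) ≈ 62.42°; L_z,max = 6ℏ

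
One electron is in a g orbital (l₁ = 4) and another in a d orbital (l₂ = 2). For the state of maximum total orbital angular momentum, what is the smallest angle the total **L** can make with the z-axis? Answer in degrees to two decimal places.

θ_min ≈ 22.21°

The total orbital quantum number L ranges from |l₁ − l₂| to l₁ + l₂ in integer steps.
L ∈ {2, 3, 4, 5, 6}.
The maximum is L = 6, with |L_tot| = ℏ√(6·7) = √42 ℏ.
The minimum angle with z is arccos(6/√42) ≈ 22.21°.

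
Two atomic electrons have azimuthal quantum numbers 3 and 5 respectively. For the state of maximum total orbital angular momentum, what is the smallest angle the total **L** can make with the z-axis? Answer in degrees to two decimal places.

L runs from |3 − 5| = 2 to 3 + 5 = 8.
Allowed values: L = 2, 3, 4, 5, 6, 7, 8.
The maximum is L = 8, with |L_tot| = ℏ√(8·9) = 6√2 ℏ.
The minimum angle with z is arccos(8/√72) ≈ 19.47°.

θ_min ≈ 19.47°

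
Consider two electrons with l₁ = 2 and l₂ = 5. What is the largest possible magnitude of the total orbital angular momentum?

|L_tot|_max = 2√14 ℏ ≈ 7.483ℏ

By the triangle rule, |l₁ − l₂| ≤ L ≤ l₁ + l₂.
So L can be 3, 4, 5, 6, 7.
The largest magnitude corresponds to L = 7: |L_tot| = ℏ√(7·8) = 2√14 ℏ.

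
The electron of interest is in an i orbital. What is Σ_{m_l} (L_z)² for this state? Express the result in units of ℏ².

An i state has l = 6.
m_l runs from −6 to 6, i.e. {-6, -5, -4, -3, -2, -1, 0, 1, 2, 3, 4, 5, 6}.
Summing m² from −6 to 6: Σ m_l² = 182.

Σ(L_z)² = 182 ℏ²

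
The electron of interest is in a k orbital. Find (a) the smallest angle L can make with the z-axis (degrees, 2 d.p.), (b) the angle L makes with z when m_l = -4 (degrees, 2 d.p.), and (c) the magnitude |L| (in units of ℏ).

A k state has l = 7.
cos θ_min = 7/√56, so θ_min ≈ 20.70°.
For m_l = -4: cos θ = -4/√56, θ ≈ 122.31°.
|L| = ℏ√(7·8) = 2√14 ℏ ≈ 7.483ℏ.

θ_min ≈ 20.70°; θ(m_l=-4) ≈ 122.31°; |L| = 2√14 ℏ ≈ 7.483ℏ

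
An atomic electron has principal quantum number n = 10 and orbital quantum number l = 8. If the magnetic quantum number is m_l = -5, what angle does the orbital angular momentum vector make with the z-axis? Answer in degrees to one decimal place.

θ ≈ 126.1°

|L|² = l(l+1)ℏ² = 72ℏ², so |L| = 6√2 ℏ.
L_z = m_l ℏ = −5ℏ.
cos θ = L_z/|L| = -5/√72, so θ ≈ 126.1°.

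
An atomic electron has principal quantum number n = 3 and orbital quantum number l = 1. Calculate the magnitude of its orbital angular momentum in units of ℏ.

|L| = √2 ℏ ≈ 1.414ℏ

|L| = ℏ√(l(l+1)) = ℏ√(1·2) = √2 ℏ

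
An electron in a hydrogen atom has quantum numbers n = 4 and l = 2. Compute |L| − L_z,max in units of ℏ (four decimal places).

|L| = √6 ℏ ≈ 2.4495ℏ, while L_z,max = lℏ = 2ℏ.
The difference is (√6 − 2)ℏ ≈ 0.4495ℏ.

|L| − L_z,max ≈ 0.4495ℏ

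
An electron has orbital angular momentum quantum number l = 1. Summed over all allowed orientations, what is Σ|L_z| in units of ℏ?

Σ|L_z| = 2 ℏ

m_l ∈ {-1, 0, 1}.
Σ|m_l| = 2·1(1+1)/2 = 2.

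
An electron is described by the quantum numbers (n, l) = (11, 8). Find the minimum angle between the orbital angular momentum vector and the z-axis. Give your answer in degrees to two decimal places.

θ_min ≈ 19.47°

|L|² = l(l+1)ℏ² = 72ℏ², so |L| = 6√2 ℏ.
The smallest angle corresponds to the largest L_z, i.e. m_l = l = 8, giving L_z = 8ℏ.
cos θ_min = 8/√72, so θ_min ≈ 19.47°.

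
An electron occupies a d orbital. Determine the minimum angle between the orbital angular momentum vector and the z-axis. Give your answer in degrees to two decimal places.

θ_min ≈ 35.26°

For a d orbital, l = 2.
|L|² = l(l+1)ℏ² = 6ℏ², so |L| = √6 ℏ.
The smallest angle corresponds to the largest L_z, i.e. m_l = l = 2, giving L_z = 2ℏ.
cos θ_min = 2/√6, so θ_min ≈ 35.26°.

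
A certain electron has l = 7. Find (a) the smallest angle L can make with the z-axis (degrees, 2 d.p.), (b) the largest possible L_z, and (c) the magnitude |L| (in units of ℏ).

cos θ_min = 7/√56, so θ_min ≈ 20.70°.
L_z,max = lℏ = 7ℏ.
|L| = ℏ√(7·8) = 2√14 ℏ ≈ 7.483ℏ.

θ_min ≈ 20.70°; L_z,max = 7ℏ; |L| = 2√14 ℏ ≈ 7.483ℏ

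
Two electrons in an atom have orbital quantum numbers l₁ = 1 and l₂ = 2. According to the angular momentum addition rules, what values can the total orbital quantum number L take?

L = 1, 2, 3

L runs from |1 − 2| = 1 to 1 + 2 = 3.
L ∈ {1, 2, 3}.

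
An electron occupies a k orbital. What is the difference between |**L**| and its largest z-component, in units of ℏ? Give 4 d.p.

|L| − L_z,max ≈ 0.4833ℏ

The letter k corresponds to l = 7.
|L| = 2√14 ℏ ≈ 7.4833ℏ, while L_z,max = lℏ = 7ℏ.
The difference is (2√14 − 7)ℏ ≈ 0.4833ℏ.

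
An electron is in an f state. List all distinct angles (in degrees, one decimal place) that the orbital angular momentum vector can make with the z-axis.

θ ∈ {30.0°, 54.7°, 73.2°, 90.0°, 106.8°, 125.3°, 150.0°}

F corresponds to l = 3.
|L| = √(l(l+1)) ℏ = 2√3 ℏ.
cos θ = m_l/√12 for each m_l ∈ {-3, -2, -1, 0, 1, 2, 3}.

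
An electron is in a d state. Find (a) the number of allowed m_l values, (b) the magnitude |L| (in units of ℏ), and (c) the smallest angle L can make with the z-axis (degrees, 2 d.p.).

5 values; |L| = √6 ℏ ≈ 2.449ℏ; θ_min ≈ 35.26°

For a d orbital, l = 2.
There are 2l+1 = 5 values of m_l.
|L| = ℏ√(2·3) = √6 ℏ ≈ 2.449ℏ.
cos θ_min = 2/√6, so θ_min ≈ 35.26°.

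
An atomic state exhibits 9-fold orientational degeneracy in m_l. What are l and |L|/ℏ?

2l + 1 = 9 ⇒ l = 4.
Then |L| = √(l(l+1)) ℏ = 2√5 ℏ.

l = 4, |L| = 2√5 ℏ ≈ 4.472ℏ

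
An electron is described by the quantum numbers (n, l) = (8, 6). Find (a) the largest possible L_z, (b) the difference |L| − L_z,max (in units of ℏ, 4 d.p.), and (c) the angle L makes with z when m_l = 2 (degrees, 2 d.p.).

L_z,max = lℏ = 6ℏ.
|L| − L_z,max = (√42 − 6)ℏ ≈ 0.4807ℏ.
For m_l = 2: cos θ = 2/√42, θ ≈ 72.02°.

L_z,max = 6ℏ; |L|−L_z,max ≈ 0.4807ℏ; θ(m_l=2) ≈ 72.02°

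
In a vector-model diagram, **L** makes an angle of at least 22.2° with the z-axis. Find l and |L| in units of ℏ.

cos²θ_min = l/(l+1) = 0.8572.
l = cos²θ/sin²θ ≈ 6.
Then |L| = ℏ√(6·7) = √42 ℏ.

l = 6, |L| = √42 ℏ ≈ 6.481ℏ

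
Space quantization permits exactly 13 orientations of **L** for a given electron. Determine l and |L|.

2l + 1 = 13 ⇒ l = 6.
Then |L| = √(l(l+1)) ℏ = √42 ℏ.

l = 6, |L| = √42 ℏ ≈ 6.481ℏ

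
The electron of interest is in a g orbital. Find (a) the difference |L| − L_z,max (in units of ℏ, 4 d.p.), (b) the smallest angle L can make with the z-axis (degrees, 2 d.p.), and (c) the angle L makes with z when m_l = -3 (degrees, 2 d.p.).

For a g orbital, l = 4.
|L| − L_z,max = (2√5 − 4)ℏ ≈ 0.4721ℏ.
cos θ_min = 4/√20, so θ_min ≈ 26.57°.
For m_l = -3: cos θ = -3/√20, θ ≈ 132.13°.

|L|−L_z,max ≈ 0.4721ℏ; θ_min ≈ 26.57°; θ(m_l=-3) ≈ 132.13°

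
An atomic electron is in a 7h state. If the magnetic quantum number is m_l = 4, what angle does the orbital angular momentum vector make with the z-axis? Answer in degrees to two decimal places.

θ ≈ 43.09°

The 7h subshell has l = 5.
|L|² = l(l+1)ℏ² = 30ℏ², so |L| = √30 ℏ.
L_z = m_l ℏ = 4ℏ.
cos θ = L_z/|L| = 4/√30, so θ ≈ 43.09°.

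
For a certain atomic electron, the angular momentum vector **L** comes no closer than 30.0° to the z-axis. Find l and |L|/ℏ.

At minimum angle, m_l = l, so cos θ = l/√(l(l+1)); cos²θ = l/(l+1) = 0.7500.
l = cos²θ/sin²θ ≈ 3.
Then |L| = ℏ√(3·4) = 2√3 ℏ.

l = 3, |L| = 2√3 ℏ ≈ 3.464ℏ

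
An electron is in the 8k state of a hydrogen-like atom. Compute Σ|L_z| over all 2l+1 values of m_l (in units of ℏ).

Σ|L_z| = 56 ℏ

8k means n = 8, l = 7.
m_l runs from −7 to 7, i.e. {-7, -6, -5, -4, -3, -2, -1, 0, 1, 2, 3, 4, 5, 6, 7}.
Σ|m_l| = 2(1+2+…+7) = 56.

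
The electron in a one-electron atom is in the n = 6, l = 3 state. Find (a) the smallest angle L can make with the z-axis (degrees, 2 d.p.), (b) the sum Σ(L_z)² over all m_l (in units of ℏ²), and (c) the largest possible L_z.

θ_min ≈ 30.00°; Σ(L_z)² = 28 ℏ²; L_z,max = 3ℏ

cos θ_min = 3/√12, so θ_min ≈ 30.00°.
Σ m_l² = 28, so Σ(L_z)² = 28 ℏ².
L_z,max = lℏ = 3ℏ.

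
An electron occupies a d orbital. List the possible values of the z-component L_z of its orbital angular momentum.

A d state has l = 2.
L_z = m_l ℏ with m_l ranging from −l to +l in integer steps.
For l = 2: m_l ∈ {-2, -1, 0, 1, 2}.

L_z ∈ {−2ℏ, −ℏ, 0, ℏ, 2ℏ}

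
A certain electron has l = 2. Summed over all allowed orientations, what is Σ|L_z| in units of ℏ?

Σ|L_z| = 6 ℏ

m_l runs from −2 to 2, i.e. {-2, -1, 0, 1, 2}.
Σ|m_l| = 2(1+2+…+2) = 6.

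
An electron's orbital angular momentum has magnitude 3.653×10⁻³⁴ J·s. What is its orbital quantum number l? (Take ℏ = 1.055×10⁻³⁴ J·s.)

l = 3

In units of ℏ, |L| ≈ 3.463.
Set l(l+1) = 11.99; the integer solution is l = 3.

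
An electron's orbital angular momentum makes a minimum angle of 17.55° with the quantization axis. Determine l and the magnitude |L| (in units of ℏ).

l = 10, |L| = √110 ℏ ≈ 10.488ℏ

cos θ_min = l/√(l(l+1)) = √(l/(l+1)), so l/(l+1) = cos²(17.55°) = 0.9091.
l = cos²θ/sin²θ ≈ 10.
Then |L| = ℏ√(10·11) = √110 ℏ.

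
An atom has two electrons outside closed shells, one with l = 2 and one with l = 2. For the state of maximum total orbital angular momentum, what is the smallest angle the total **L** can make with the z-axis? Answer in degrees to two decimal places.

Angular momentum addition gives L = |l₁ − l₂|, …, l₁ + l₂.
L ∈ {0, 1, 2, 3, 4}.
The maximum is L = 4, with |L_tot| = ℏ√(4·5) = 2√5 ℏ.
The minimum angle with z is arccos(4/√20) ≈ 26.57°.

θ_min ≈ 26.57°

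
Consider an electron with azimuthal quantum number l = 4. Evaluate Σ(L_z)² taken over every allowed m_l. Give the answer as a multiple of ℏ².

Σ(L_z)² = 60 ℏ²

m_l ∈ {-4, -3, -2, -1, 0, 1, 2, 3, 4}.
Summing m² from −4 to 4: Σ m_l² = 60.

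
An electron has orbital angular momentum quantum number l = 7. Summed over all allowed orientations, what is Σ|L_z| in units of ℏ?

m_l ∈ {-7, -6, -5, -4, -3, -2, -1, 0, 1, 2, 3, 4, 5, 6, 7}.
Σ|m_l| = l(l+1) = 56.

Σ|L_z| = 56 ℏ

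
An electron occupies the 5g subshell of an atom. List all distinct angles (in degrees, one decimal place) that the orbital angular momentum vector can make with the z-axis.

θ ∈ {26.6°, 47.9°, 63.4°, 77.1°, 90.0°, 102.9°, 116.6°, 132.1°, 153.4°}

The 5g subshell has l = 4.
|L|² = l(l+1)ℏ² = 20ℏ², so |L| = 2√5 ℏ.
cos θ = m_l/√20 for each m_l ∈ {-4, -3, -2, -1, 0, 1, 2, 3, 4}.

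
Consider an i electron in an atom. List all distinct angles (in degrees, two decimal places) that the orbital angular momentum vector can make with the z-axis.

θ ∈ {22.21°, 39.51°, 51.89°, 62.42°, 72.02°, 81.12°, 90.00°, 98.88°, 107.98°, 117.58°, 128.11°, 140.49°, 157.79°}

An i state has l = 6.
|L|² = l(l+1)ℏ² = 42ℏ², so |L| = √42 ℏ.
cos θ = m_l/√42 for each m_l ∈ {-6, -5, -4, -3, -2, -1, 0, 1, 2, 3, 4, 5, 6}.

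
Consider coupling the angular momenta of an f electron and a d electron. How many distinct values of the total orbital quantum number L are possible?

The total orbital quantum number L ranges from |l₁ − l₂| to l₁ + l₂ in integer steps.
Allowed values: L = 1, 2, 3, 4, 5.
That is 5 values.

5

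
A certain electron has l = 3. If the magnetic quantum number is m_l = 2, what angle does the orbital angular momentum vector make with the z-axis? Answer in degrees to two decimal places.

|L|² = l(l+1)ℏ² = 12ℏ², so |L| = 2√3 ℏ.
L_z = m_l ℏ = 2ℏ.
cos θ = L_z/|L| = 2/√12, so θ ≈ 54.74°.

θ ≈ 54.74°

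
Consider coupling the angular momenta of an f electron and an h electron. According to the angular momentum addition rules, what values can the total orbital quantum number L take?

By the triangle rule, |l₁ − l₂| ≤ L ≤ l₁ + l₂.
Allowed values: L = 2, 3, 4, 5, 6, 7, 8.

L = 2, 3, 4, 5, 6, 7, 8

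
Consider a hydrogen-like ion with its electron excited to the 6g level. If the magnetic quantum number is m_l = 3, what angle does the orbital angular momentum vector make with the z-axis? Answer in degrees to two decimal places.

The 6g level has l = 4.
|L| = ℏ√(l(l+1)) = 2√5 ℏ.
L_z = m_l ℏ = 3ℏ.
cos θ = L_z/|L| = 3/√20, so θ ≈ 47.87°.

θ ≈ 47.87°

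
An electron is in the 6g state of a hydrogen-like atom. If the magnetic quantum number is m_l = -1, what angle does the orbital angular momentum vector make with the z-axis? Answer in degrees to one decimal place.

θ ≈ 102.9°

6g means n = 6, l = 4.
|L| = ℏ√(l(l+1)) = 2√5 ℏ.
L_z = m_l ℏ = −1ℏ.
cos θ = L_z/|L| = -1/√20, so θ ≈ 102.9°.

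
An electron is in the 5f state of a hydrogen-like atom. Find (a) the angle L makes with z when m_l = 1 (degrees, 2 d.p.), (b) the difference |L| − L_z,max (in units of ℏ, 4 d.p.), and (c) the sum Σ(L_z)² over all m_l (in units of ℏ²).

θ(m_l=1) ≈ 73.22°; |L|−L_z,max ≈ 0.4641ℏ; Σ(L_z)² = 28 ℏ²

The 5f subshell has l = 3.
For m_l = 1: cos θ = 1/√12, θ ≈ 73.22°.
|L| − L_z,max = (2√3 − 3)ℏ ≈ 0.4641ℏ.
Σ m_l² = 28, so Σ(L_z)² = 28 ℏ².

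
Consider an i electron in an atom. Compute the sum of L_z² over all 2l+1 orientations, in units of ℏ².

Σ(L_z)² = 182 ℏ²

For an i orbital, l = 6.
m_l runs from −6 to 6, i.e. {-6, -5, -4, -3, -2, -1, 0, 1, 2, 3, 4, 5, 6}.
Σ m_l² = l(l+1)(2l+1)/3 = 6·7·13/3 = 182.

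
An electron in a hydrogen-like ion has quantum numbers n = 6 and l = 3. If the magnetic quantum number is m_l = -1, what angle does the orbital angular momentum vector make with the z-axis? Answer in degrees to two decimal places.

|L| = √(l(l+1)) ℏ = 2√3 ℏ.
L_z = m_l ℏ = −1ℏ.
cos θ = L_z/|L| = -1/√12, so θ ≈ 106.78°.

θ ≈ 106.78°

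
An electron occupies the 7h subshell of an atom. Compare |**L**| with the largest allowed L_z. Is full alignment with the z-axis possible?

7h means n = 7, l = 5.
|L| = √30 ℏ ≈ 5.4772ℏ, while L_z,max = lℏ = 5ℏ.
Since |L| > L_z,max, the vector can never point exactly along z; the closest it comes is θ_min = arccos(5/√30) ≈ 24.1°.

No: L_z,max = 5ℏ < |L| = √30 ℏ ≈ 5.477ℏ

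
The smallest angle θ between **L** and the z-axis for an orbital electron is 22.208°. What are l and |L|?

cos²θ_min = l/(l+1) = 0.8571.
Solving: l = 6.
Then |L| = ℏ√(6·7) = √42 ℏ.

l = 6, |L| = √42 ℏ ≈ 6.481ℏ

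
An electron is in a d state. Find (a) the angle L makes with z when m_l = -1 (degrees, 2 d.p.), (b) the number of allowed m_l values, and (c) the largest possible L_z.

θ(m_l=-1) ≈ 114.09°; 5 values; L_z,max = 2ℏ

A d state has l = 2.
For m_l = -1: cos θ = -1/√6, θ ≈ 114.09°.
There are 2l+1 = 5 values of m_l.
L_z,max = lℏ = 2ℏ.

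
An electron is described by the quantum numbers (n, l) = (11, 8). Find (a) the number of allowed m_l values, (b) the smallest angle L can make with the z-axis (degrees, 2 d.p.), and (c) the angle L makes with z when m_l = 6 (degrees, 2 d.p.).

There are 2l+1 = 17 values of m_l.
cos θ_min = 8/√72, so θ_min ≈ 19.47°.
For m_l = 6: cos θ = 6/√72, θ ≈ 45.00°.

17 values; θ_min ≈ 19.47°; θ(m_l=6) ≈ 45.00°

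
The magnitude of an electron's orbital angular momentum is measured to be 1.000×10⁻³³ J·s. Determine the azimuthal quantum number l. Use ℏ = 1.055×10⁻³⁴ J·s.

In units of ℏ, |L| ≈ 9.479.
(|L|/ℏ)² = l(l+1) ≈ 89.85 ⇒ l = 9.

l = 9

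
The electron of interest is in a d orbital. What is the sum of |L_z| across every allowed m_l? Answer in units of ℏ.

A d state has l = 2.
The allowed m_l values are -2, -1, 0, 1, 2.
Σ|m_l| = 2·2(2+1)/2 = 6.

Σ|L_z| = 6 ℏ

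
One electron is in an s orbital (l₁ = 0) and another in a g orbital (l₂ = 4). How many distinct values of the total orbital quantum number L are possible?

The total orbital quantum number L ranges from |l₁ − l₂| to l₁ + l₂ in integer steps.
L ∈ {4}.
That is 1 value.

1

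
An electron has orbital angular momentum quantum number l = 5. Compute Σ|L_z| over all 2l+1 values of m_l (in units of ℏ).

m_l runs from −5 to 5, i.e. {-5, -4, -3, -2, -1, 0, 1, 2, 3, 4, 5}.
Σ|m_l| = l(l+1) = 30.

Σ|L_z| = 30 ℏ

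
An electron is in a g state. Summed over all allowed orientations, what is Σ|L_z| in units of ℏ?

The letter g corresponds to l = 4.
m_l ∈ {-4, -3, -2, -1, 0, 1, 2, 3, 4}.
Σ|m_l| = 2(1+2+…+4) = 20.

Σ|L_z| = 20 ℏ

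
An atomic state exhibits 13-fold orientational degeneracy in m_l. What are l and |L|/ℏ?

l = 6, |L| = √42 ℏ ≈ 6.481ℏ

13 = 2l + 1, so l = (13−1)/2 = 6.
|L| = ℏ√(l(l+1)) = ℏ√(6·7) = √42 ℏ.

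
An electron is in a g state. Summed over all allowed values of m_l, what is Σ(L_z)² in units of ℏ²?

Σ(L_z)² = 60 ℏ²

A g state has l = 4.
The allowed m_l values are -4, -3, -2, -1, 0, 1, 2, 3, 4.
Summing m² from −4 to 4: Σ m_l² = 60.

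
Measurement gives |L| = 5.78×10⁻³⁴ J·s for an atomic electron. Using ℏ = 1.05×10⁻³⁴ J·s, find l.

l = 5

In units of ℏ, |L| ≈ 5.505.
(|L|/ℏ)² = l(l+1) ≈ 30.30 ⇒ l = 5.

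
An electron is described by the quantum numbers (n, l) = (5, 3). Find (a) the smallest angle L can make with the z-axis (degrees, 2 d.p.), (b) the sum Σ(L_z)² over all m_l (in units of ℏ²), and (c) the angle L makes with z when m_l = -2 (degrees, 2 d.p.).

θ_min ≈ 30.00°; Σ(L_z)² = 28 ℏ²; θ(m_l=-2) ≈ 125.26°

cos θ_min = 3/√12, so θ_min ≈ 30.00°.
Σ m_l² = 28, so Σ(L_z)² = 28 ℏ².
For m_l = -2: cos θ = -2/√12, θ ≈ 125.26°.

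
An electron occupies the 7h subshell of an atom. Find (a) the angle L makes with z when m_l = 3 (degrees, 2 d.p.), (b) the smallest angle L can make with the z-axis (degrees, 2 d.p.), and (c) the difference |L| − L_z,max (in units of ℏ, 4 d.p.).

7h means n = 7, l = 5.
For m_l = 3: cos θ = 3/√30, θ ≈ 56.79°.
cos θ_min = 5/√30, so θ_min ≈ 24.09°.
|L| − L_z,max = (√30 − 5)ℏ ≈ 0.4772ℏ.

θ(m_l=3) ≈ 56.79°; θ_min ≈ 24.09°; |L|−L_z,max ≈ 0.4772ℏ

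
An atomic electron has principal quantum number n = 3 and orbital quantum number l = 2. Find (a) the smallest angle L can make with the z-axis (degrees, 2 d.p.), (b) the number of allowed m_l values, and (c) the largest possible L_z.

θ_min ≈ 35.26°; 5 values; L_z,max = 2ℏ

cos θ_min = 2/√6, so θ_min ≈ 35.26°.
There are 2l+1 = 5 values of m_l.
L_z,max = lℏ = 2ℏ.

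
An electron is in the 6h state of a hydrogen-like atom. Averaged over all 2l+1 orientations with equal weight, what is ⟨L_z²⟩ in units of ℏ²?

For 6h, l = 5.
m_l runs from −5 to 5, i.e. {-5, -4, -3, -2, -1, 0, 1, 2, 3, 4, 5}.
⟨L_z²⟩ = ℏ²·(Σ m_l²)/(2l+1) = ℏ²·110/11 = 10ℏ².

⟨L_z²⟩ = 10 ℏ²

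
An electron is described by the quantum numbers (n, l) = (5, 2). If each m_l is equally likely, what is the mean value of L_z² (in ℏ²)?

⟨L_z²⟩ = 2 ℏ²

m_l runs from −2 to 2, i.e. {-2, -1, 0, 1, 2}.
⟨L_z²⟩ = ℏ²·l(l+1)/3 = 2ℏ².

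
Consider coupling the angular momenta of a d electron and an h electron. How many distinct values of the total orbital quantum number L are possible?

5

By the triangle rule, |l₁ − l₂| ≤ L ≤ l₁ + l₂.
So L can be 3, 4, 5, 6, 7.
That is 5 values.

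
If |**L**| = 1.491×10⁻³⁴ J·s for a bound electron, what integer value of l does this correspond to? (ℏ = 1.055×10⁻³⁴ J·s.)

l = 1

|L|/ℏ = (1.491×10⁻³⁴)/(1.055×10⁻³⁴) ≈ 1.413.
l(l+1) ≈ 1.413² ≈ 2.00, so l = 1.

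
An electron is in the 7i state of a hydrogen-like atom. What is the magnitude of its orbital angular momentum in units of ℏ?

|L| = √42 ℏ ≈ 6.481ℏ

For 7i, l = 6.
|L| = ℏ√(l(l+1)) = ℏ√(6·7) = √42 ℏ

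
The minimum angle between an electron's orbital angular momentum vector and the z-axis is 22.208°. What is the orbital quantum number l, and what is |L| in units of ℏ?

l = 6, |L| = √42 ℏ ≈ 6.481ℏ

cos θ_min = l/√(l(l+1)) = √(l/(l+1)), so l/(l+1) = cos²(22.208°) = 0.8571.
l = cos²θ/sin²θ ≈ 6.
Then |L| = ℏ√(6·7) = √42 ℏ.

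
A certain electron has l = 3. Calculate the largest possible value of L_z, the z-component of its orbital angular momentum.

L_z = m_l ℏ with m_l ∈ {−3, …, 3}; the maximum is m_l = 3.

L_z,max = 3ℏ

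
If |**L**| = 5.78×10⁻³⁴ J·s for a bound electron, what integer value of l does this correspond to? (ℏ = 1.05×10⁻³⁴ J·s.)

l = 5

Dividing by ℏ: |L|/ℏ ≈ 5.505.
Set l(l+1) = 30.30; the integer solution is l = 5.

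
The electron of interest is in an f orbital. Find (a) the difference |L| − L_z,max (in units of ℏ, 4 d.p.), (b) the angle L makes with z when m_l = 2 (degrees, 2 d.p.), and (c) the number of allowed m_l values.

|L|−L_z,max ≈ 0.4641ℏ; θ(m_l=2) ≈ 54.74°; 7 values

For an f orbital, l = 3.
|L| − L_z,max = (2√3 − 3)ℏ ≈ 0.4641ℏ.
For m_l = 2: cos θ = 2/√12, θ ≈ 54.74°.
There are 2l+1 = 7 values of m_l.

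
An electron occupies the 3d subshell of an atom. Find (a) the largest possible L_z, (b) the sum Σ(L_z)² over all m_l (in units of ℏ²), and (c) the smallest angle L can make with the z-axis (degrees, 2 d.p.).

3d means n = 3, l = 2.
L_z,max = lℏ = 2ℏ.
Σ m_l² = 10, so Σ(L_z)² = 10 ℏ².
cos θ_min = 2/√6, so θ_min ≈ 35.26°.

L_z,max = 2ℏ; Σ(L_z)² = 10 ℏ²; θ_min ≈ 35.26°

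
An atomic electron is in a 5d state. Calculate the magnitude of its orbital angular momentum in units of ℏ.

|L| = √6 ℏ ≈ 2.449ℏ

The 5d subshell has l = 2.
|L| = ℏ√(l(l+1)) = ℏ√(2·3) = √6 ℏ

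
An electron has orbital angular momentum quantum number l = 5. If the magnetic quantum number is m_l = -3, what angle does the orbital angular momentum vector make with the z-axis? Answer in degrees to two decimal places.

|L| = √(l(l+1)) ℏ = √30 ℏ.
L_z = m_l ℏ = −3ℏ.
cos θ = L_z/|L| = -3/√30, so θ ≈ 123.21°.

θ ≈ 123.21°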